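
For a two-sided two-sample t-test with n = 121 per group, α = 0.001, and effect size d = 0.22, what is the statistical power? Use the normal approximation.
Power ≈ 0.06

Power calculation (two-sample t-test, normal approximation):
z_β = d · √(n/2) - z_{α/2}
z_β = 0.22 · √(121/2) - 3.291
z_β = 0.22 · 7.778 - 3.291
z_β = -1.579

Power = Φ(z_β) = Φ(-1.579) ≈ 0.057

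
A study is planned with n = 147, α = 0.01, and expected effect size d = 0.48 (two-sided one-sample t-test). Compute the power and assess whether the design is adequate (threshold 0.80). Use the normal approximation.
Power ≈ 1.00; the study is adequately powered (power ≥ 0.80)

Power calculation (one-sample t-test, normal approximation):
z_β = d · √n - z_{α/2}
z_β = 0.48 · √147 - 2.576
z_β = 0.48 · 12.124 - 2.576
z_β = 3.244

Power = Φ(z_β) = Φ(3.244) ≈ 0.999

Effect size d = 0.48 is small by Cohen's convention (0.2/0.5/0.8).

Threshold: power ≥ 0.80 is conventionally adequate.
Power ≈ 1.00 → the study is adequately powered (power ≥ 0.80).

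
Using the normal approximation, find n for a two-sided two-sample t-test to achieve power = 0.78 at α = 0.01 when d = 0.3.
n = 250 per group

Sample size formula (two-sample t-test, normal approximation):
n = 2 · ((z_{α/2} + z_β) / d)²

z_{α/2} = 2.576 (for α = 0.01, two-sided)
z_β = 0.772 (for power = 0.78)
d = 0.3

n = 2 · ((2.576 + 0.772) / 0.3)²
n = 2 · (11.160)²
n ≈ 249.09
Round up to the next whole number: n = 250 per group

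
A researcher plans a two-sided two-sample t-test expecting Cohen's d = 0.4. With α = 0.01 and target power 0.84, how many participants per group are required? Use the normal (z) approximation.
n = 160 per group

Sample size formula (two-sample t-test, normal approximation):
n = 2 · ((z_{α/2} + z_β) / d)²

z_{α/2} = 2.576 (for α = 0.01, two-sided)
z_β = 0.994 (for power = 0.84)
d = 0.4

n = 2 · ((2.576 + 0.994) / 0.4)²
n = 2 · (8.925)²
n ≈ 159.31
Round up to the next whole number: n = 160 per group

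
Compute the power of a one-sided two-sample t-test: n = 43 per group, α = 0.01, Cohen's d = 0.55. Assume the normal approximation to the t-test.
Power ≈ 0.59

Power calculation (two-sample t-test, normal approximation):
z_β = d · √(n/2) - z_α
z_β = 0.55 · √(43/2) - 2.326
z_β = 0.55 · 4.637 - 2.326
z_β = 0.224

Power = Φ(z_β) = Φ(0.224) ≈ 0.589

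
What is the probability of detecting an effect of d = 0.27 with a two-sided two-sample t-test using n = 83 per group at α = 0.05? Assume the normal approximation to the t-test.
Power ≈ 0.41

Power calculation (two-sample t-test, normal approximation):
z_β = d · √(n/2) - z_{α/2}
z_β = 0.27 · √(83/2) - 1.960
z_β = 0.27 · 6.442 - 1.960
z_β = -0.221

Power = Φ(z_β) = Φ(-0.221) ≈ 0.413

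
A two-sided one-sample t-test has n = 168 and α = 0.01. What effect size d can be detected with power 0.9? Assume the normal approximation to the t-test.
d ≈ 0.30

Minimum detectable effect (one-sample t-test, normal approximation):
d = (z_{α/2} + z_β) / √n
d = (2.576 + 1.282) / √168
d = 3.857 / 12.961
d ≈ 0.30

By Cohen's convention (0.2 small / 0.5 medium / 0.8 large): small effect.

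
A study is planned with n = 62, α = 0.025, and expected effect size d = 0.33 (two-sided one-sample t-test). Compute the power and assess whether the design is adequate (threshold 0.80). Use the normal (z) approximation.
Power ≈ 0.64; the study is underpowered (power < 0.80)

Power calculation (one-sample t-test, normal approximation):
z_β = d · √n - z_{α/2}
z_β = 0.33 · √62 - 2.241
z_β = 0.33 · 7.874 - 2.241
z_β = 0.357

Power = Φ(z_β) = Φ(0.357) ≈ 0.639

Effect size d = 0.33 is small by Cohen's convention (0.2/0.5/0.8).

Threshold: power ≥ 0.80 is conventionally adequate.
Power ≈ 0.64 → the study is underpowered (power < 0.80).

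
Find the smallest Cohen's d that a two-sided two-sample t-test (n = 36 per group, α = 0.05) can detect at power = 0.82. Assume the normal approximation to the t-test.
d ≈ 0.68

Minimum detectable effect (two-sample t-test, normal approximation):
d = (z_{α/2} + z_β) / √(n/2)
d = (1.960 + 0.915) / √(36/2)
d = 2.875 / 4.243
d ≈ 0.68

By Cohen's convention (0.2 small / 0.5 medium / 0.8 large): medium effect.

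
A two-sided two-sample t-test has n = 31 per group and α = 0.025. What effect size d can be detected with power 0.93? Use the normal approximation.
d ≈ 0.94

Minimum detectable effect (two-sample t-test, normal approximation):
d = (z_{α/2} + z_β) / √(n/2)
d = (2.241 + 1.476) / √(31/2)
d = 3.717 / 3.937
d ≈ 0.94

By Cohen's convention (0.2 small / 0.5 medium / 0.8 large): large effect.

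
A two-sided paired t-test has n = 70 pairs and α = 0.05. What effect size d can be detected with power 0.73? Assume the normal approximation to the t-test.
d ≈ 0.31

Minimum detectable effect (paired t-test, normal approximation):
d = (z_{α/2} + z_β) / √n
d = (1.960 + 0.613) / √70
d = 2.573 / 8.367
d ≈ 0.31

By Cohen's convention (0.2 small / 0.5 medium / 0.8 large): small effect.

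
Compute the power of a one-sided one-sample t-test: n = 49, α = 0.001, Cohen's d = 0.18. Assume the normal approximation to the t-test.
Power ≈ 0.03

Power calculation (one-sample t-test, normal approximation):
z_β = d · √n - z_α
z_β = 0.18 · √49 - 3.090
z_β = 0.18 · 7.000 - 3.090
z_β = -1.830

Power = Φ(z_β) = Φ(-1.830) ≈ 0.034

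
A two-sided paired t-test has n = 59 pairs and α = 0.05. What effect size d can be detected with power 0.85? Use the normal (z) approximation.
d ≈ 0.39

Minimum detectable effect (paired t-test, normal approximation):
d = (z_{α/2} + z_β) / √n
d = (1.960 + 1.036) / √59
d = 2.996 / 7.681
d ≈ 0.39

By Cohen's convention (0.2 small / 0.5 medium / 0.8 large): small effect.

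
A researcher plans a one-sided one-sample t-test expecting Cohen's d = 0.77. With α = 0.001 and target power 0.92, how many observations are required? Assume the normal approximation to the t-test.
n = 35

Sample size formula (one-sample t-test, normal approximation):
n = ((z_α + z_β) / d)²

z_α = 3.090 (for α = 0.001, one-sided)
z_β = 1.405 (for power = 0.92)
d = 0.77

n = ((3.090 + 1.405) / 0.77)²
n = (5.838)²
n ≈ 34.08
Round up to the next whole number: n = 35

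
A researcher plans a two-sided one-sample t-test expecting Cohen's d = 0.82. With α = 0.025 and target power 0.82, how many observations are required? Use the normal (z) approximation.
n = 15

Sample size formula (one-sample t-test, normal approximation):
n = ((z_{α/2} + z_β) / d)²

z_{α/2} = 2.241 (for α = 0.025, two-sided)
z_β = 0.915 (for power = 0.82)
d = 0.82

n = ((2.241 + 0.915) / 0.82)²
n = (3.849)²
n ≈ 14.81
Round up to the next whole number: n = 15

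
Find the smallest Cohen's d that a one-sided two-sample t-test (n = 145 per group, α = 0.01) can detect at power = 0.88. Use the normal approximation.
d ≈ 0.41

Minimum detectable effect (two-sample t-test, normal approximation):
d = (z_α + z_β) / √(n/2)
d = (2.326 + 1.175) / √(145/2)
d = 3.501 / 8.515
d ≈ 0.41

By Cohen's convention (0.2 small / 0.5 medium / 0.8 large): small effect.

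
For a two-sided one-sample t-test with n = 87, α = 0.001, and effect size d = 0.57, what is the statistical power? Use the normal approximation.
Power ≈ 0.98

Power calculation (one-sample t-test, normal approximation):
z_β = d · √n - z_{α/2}
z_β = 0.57 · √87 - 3.291
z_β = 0.57 · 9.327 - 3.291
z_β = 2.026

Power = Φ(z_β) = Φ(2.026) ≈ 0.979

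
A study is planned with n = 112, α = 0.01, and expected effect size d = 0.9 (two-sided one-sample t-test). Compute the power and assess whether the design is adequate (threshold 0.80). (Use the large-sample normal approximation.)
Power ≈ 1.00; the study is adequately powered (power ≥ 0.80)

Power calculation (one-sample t-test, normal approximation):
z_β = d · √n - z_{α/2}
z_β = 0.9 · √112 - 2.576
z_β = 0.9 · 10.583 - 2.576
z_β = 6.949

Power = Φ(z_β) = Φ(6.949) ≈ 1.000

Effect size d = 0.9 is large by Cohen's convention (0.2/0.5/0.8).

Threshold: power ≥ 0.80 is conventionally adequate.
Power ≈ 1.00 → the study is adequately powered (power ≥ 0.80).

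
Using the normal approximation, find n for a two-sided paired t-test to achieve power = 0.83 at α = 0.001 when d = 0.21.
n = 409 pairs

Sample size formula (paired t-test, normal approximation):
n = ((z_{α/2} + z_β) / d)²

z_{α/2} = 3.291 (for α = 0.001, two-sided)
z_β = 0.954 (for power = 0.83)
d = 0.21

n = ((3.291 + 0.954) / 0.21)²
n = (20.214)²
n ≈ 408.61
Round up to the next whole number: n = 409 pairs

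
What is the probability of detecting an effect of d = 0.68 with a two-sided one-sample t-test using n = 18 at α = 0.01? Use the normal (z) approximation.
Power ≈ 0.62

Power calculation (one-sample t-test, normal approximation):
z_β = d · √n - z_{α/2}
z_β = 0.68 · √18 - 2.576
z_β = 0.68 · 4.243 - 2.576
z_β = 0.309

Power = Φ(z_β) = Φ(0.309) ≈ 0.621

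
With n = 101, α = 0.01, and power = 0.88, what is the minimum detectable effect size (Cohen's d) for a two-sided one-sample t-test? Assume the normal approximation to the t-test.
d ≈ 0.37

Minimum detectable effect (one-sample t-test, normal approximation):
d = (z_{α/2} + z_β) / √n
d = (2.576 + 1.175) / √101
d = 3.751 / 10.050
d ≈ 0.37

By Cohen's convention (0.2 small / 0.5 medium / 0.8 large): small effect.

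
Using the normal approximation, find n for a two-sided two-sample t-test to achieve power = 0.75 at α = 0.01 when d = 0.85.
n = 30 per group

Sample size formula (two-sample t-test, normal approximation):
n = 2 · ((z_{α/2} + z_β) / d)²

z_{α/2} = 2.576 (for α = 0.01, two-sided)
z_β = 0.674 (for power = 0.75)
d = 0.85

n = 2 · ((2.576 + 0.674) / 0.85)²
n = 2 · (3.824)²
n ≈ 29.25
Round up to the next whole number: n = 30 per group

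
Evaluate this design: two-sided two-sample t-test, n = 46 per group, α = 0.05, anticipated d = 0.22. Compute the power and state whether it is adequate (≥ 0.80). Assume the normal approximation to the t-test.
Power ≈ 0.18; the study is underpowered (power < 0.80)

Power calculation (two-sample t-test, normal approximation):
z_β = d · √(n/2) - z_{α/2}
z_β = 0.22 · √(46/2) - 1.960
z_β = 0.22 · 4.796 - 1.960
z_β = -0.905

Power = Φ(z_β) = Φ(-0.905) ≈ 0.183

Effect size d = 0.22 is small by Cohen's convention (0.2/0.5/0.8).

Threshold: power ≥ 0.80 is conventionally adequate.
Power ≈ 0.18 → the study is underpowered (power < 0.80).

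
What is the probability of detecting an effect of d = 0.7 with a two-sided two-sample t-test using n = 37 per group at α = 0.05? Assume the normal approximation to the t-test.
Power ≈ 0.85

Power calculation (two-sample t-test, normal approximation):
z_β = d · √(n/2) - z_{α/2}
z_β = 0.7 · √(37/2) - 1.960
z_β = 0.7 · 4.301 - 1.960
z_β = 1.051

Power = Φ(z_β) = Φ(1.051) ≈ 0.853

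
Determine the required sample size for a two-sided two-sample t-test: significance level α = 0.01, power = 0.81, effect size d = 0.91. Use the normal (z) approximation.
n = 29 per group

Sample size formula (two-sample t-test, normal approximation):
n = 2 · ((z_{α/2} + z_β) / d)²

z_{α/2} = 2.576 (for α = 0.01, two-sided)
z_β = 0.878 (for power = 0.81)
d = 0.91

n = 2 · ((2.576 + 0.878) / 0.91)²
n = 2 · (3.796)²
n ≈ 28.82
Round up to the next whole number: n = 29 per group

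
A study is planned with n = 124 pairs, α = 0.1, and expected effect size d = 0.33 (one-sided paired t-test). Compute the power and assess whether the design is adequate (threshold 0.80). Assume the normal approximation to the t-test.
Power ≈ 0.99; the study is adequately powered (power ≥ 0.80)

Power calculation (paired t-test, normal approximation):
z_β = d · √n - z_α
z_β = 0.33 · √124 - 1.282
z_β = 0.33 · 11.136 - 1.282
z_β = 2.393

Power = Φ(z_β) = Φ(2.393) ≈ 0.992

Effect size d = 0.33 is small by Cohen's convention (0.2/0.5/0.8).

Threshold: power ≥ 0.80 is conventionally adequate.
Power ≈ 0.99 → the study is adequately powered (power ≥ 0.80).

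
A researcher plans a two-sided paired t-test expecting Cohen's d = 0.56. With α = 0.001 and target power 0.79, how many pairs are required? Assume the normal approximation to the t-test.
n = 54 pairs

Sample size formula (paired t-test, normal approximation):
n = ((z_{α/2} + z_β) / d)²

z_{α/2} = 3.291 (for α = 0.001, two-sided)
z_β = 0.806 (for power = 0.79)
d = 0.56

n = ((3.291 + 0.806) / 0.56)²
n = (7.316)²
n ≈ 53.52
Round up to the next whole number: n = 54 pairs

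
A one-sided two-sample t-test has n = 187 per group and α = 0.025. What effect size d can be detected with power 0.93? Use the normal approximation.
d ≈ 0.36

Minimum detectable effect (two-sample t-test, normal approximation):
d = (z_α + z_β) / √(n/2)
d = (1.960 + 1.476) / √(187/2)
d = 3.436 / 9.670
d ≈ 0.36

By Cohen's convention (0.2 small / 0.5 medium / 0.8 large): small effect.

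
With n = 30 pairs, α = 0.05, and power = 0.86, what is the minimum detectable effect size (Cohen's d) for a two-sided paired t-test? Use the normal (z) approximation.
d ≈ 0.56

Minimum detectable effect (paired t-test, normal approximation):
d = (z_{α/2} + z_β) / √n
d = (1.960 + 1.080) / √30
d = 3.040 / 5.477
d ≈ 0.56

By Cohen's convention (0.2 small / 0.5 medium / 0.8 large): medium effect.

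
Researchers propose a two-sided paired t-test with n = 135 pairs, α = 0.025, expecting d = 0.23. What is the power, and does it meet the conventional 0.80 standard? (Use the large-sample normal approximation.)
Power ≈ 0.67; the study is underpowered (power < 0.80)

Power calculation (paired t-test, normal approximation):
z_β = d · √n - z_{α/2}
z_β = 0.23 · √135 - 2.241
z_β = 0.23 · 11.619 - 2.241
z_β = 0.431

Power = Φ(z_β) = Φ(0.431) ≈ 0.667

Effect size d = 0.23 is small by Cohen's convention (0.2/0.5/0.8).

Threshold: power ≥ 0.80 is conventionally adequate.
Power ≈ 0.67 → the study is underpowered (power < 0.80).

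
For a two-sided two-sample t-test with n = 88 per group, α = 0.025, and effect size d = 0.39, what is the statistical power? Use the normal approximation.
Power ≈ 0.64

Power calculation (two-sample t-test, normal approximation):
z_β = d · √(n/2) - z_{α/2}
z_β = 0.39 · √(88/2) - 2.241
z_β = 0.39 · 6.633 - 2.241
z_β = 0.346

Power = Φ(z_β) = Φ(0.346) ≈ 0.635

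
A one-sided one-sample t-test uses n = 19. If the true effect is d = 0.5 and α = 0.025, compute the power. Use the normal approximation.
Power ≈ 0.59

Power calculation (one-sample t-test, normal approximation):
z_β = d · √n - z_α
z_β = 0.5 · √19 - 1.960
z_β = 0.5 · 4.359 - 1.960
z_β = 0.219

Power = Φ(z_β) = Φ(0.219) ≈ 0.587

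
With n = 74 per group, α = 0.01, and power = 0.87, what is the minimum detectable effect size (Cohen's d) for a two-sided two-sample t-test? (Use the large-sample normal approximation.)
d ≈ 0.61

Minimum detectable effect (two-sample t-test, normal approximation):
d = (z_{α/2} + z_β) / √(n/2)
d = (2.576 + 1.126) / √(74/2)
d = 3.702 / 6.083
d ≈ 0.61

By Cohen's convention (0.2 small / 0.5 medium / 0.8 large): medium effect.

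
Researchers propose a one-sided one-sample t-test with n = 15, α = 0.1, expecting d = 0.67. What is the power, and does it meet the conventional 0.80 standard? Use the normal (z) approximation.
Power ≈ 0.91; the study is adequately powered (power ≥ 0.80)

Power calculation (one-sample t-test, normal approximation):
z_β = d · √n - z_α
z_β = 0.67 · √15 - 1.282
z_β = 0.67 · 3.873 - 1.282
z_β = 1.313

Power = Φ(z_β) = Φ(1.313) ≈ 0.905

Effect size d = 0.67 is medium by Cohen's convention (0.2/0.5/0.8).

Threshold: power ≥ 0.80 is conventionally adequate.
Power ≈ 0.91 → the study is adequately powered (power ≥ 0.80).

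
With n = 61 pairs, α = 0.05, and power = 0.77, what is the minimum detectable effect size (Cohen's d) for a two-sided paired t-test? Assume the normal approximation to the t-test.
d ≈ 0.35

Minimum detectable effect (paired t-test, normal approximation):
d = (z_{α/2} + z_β) / √n
d = (1.960 + 0.739) / √61
d = 2.699 / 7.810
d ≈ 0.35

By Cohen's convention (0.2 small / 0.5 medium / 0.8 large): small effect.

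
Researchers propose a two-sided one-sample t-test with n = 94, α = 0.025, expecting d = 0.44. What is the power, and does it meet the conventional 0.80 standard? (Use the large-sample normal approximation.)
Power ≈ 0.98; the study is adequately powered (power ≥ 0.80)

Power calculation (one-sample t-test, normal approximation):
z_β = d · √n - z_{α/2}
z_β = 0.44 · √94 - 2.241
z_β = 0.44 · 9.695 - 2.241
z_β = 2.025

Power = Φ(z_β) = Φ(2.025) ≈ 0.979

Effect size d = 0.44 is small by Cohen's convention (0.2/0.5/0.8).

Threshold: power ≥ 0.80 is conventionally adequate.
Power ≈ 0.98 → the study is adequately powered (power ≥ 0.80).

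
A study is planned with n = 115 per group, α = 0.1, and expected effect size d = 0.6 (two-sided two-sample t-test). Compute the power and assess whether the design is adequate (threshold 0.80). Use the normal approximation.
Power ≈ 1.00; the study is adequately powered (power ≥ 0.80)

Power calculation (two-sample t-test, normal approximation):
z_β = d · √(n/2) - z_{α/2}
z_β = 0.6 · √(115/2) - 1.645
z_β = 0.6 · 7.583 - 1.645
z_β = 2.905

Power = Φ(z_β) = Φ(2.905) ≈ 0.998

Effect size d = 0.6 is medium by Cohen's convention (0.2/0.5/0.8).

Threshold: power ≥ 0.80 is conventionally adequate.
Power ≈ 1.00 → the study is adequately powered (power ≥ 0.80).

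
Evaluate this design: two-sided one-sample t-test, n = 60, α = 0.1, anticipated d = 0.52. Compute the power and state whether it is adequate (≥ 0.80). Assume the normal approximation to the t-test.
Power ≈ 0.99; the study is adequately powered (power ≥ 0.80)

Power calculation (one-sample t-test, normal approximation):
z_β = d · √n - z_{α/2}
z_β = 0.52 · √60 - 1.645
z_β = 0.52 · 7.746 - 1.645
z_β = 2.383

Power = Φ(z_β) = Φ(2.383) ≈ 0.991

Effect size d = 0.52 is medium by Cohen's convention (0.2/0.5/0.8).

Threshold: power ≥ 0.80 is conventionally adequate.
Power ≈ 0.99 → the study is adequately powered (power ≥ 0.80).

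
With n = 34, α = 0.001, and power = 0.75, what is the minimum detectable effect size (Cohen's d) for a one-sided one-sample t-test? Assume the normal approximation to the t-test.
d ≈ 0.65

Minimum detectable effect (one-sample t-test, normal approximation):
d = (z_α + z_β) / √n
d = (3.090 + 0.674) / √34
d = 3.765 / 5.831
d ≈ 0.65

By Cohen's convention (0.2 small / 0.5 medium / 0.8 large): medium effect.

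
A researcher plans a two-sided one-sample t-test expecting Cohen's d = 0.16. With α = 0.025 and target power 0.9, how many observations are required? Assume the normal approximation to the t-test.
n = 485

Sample size formula (one-sample t-test, normal approximation):
n = ((z_{α/2} + z_β) / d)²

z_{α/2} = 2.241 (for α = 0.025, two-sided)
z_β = 1.282 (for power = 0.9)
d = 0.16

n = ((2.241 + 1.282) / 0.16)²
n = (22.019)²
n ≈ 484.84
Round up to the next whole number: n = 485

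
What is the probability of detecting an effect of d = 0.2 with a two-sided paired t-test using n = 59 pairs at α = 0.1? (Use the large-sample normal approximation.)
Power ≈ 0.46

Power calculation (paired t-test, normal approximation):
z_β = d · √n - z_{α/2}
z_β = 0.2 · √59 - 1.645
z_β = 0.2 · 7.681 - 1.645
z_β = -0.109

Power = Φ(z_β) = Φ(-0.109) ≈ 0.457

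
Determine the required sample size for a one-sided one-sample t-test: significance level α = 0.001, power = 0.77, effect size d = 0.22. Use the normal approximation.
n = 303

Sample size formula (one-sample t-test, normal approximation):
n = ((z_α + z_β) / d)²

z_α = 3.090 (for α = 0.001, one-sided)
z_β = 0.739 (for power = 0.77)
d = 0.22

n = ((3.090 + 0.739) / 0.22)²
n = (17.405)²
n ≈ 302.93
Round up to the next whole number: n = 303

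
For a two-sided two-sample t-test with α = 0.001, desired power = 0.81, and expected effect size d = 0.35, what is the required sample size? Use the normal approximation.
n = 284 per group

Sample size formula (two-sample t-test, normal approximation):
n = 2 · ((z_{α/2} + z_β) / d)²

z_{α/2} = 3.291 (for α = 0.001, two-sided)
z_β = 0.878 (for power = 0.81)
d = 0.35

n = 2 · ((3.291 + 0.878) / 0.35)²
n = 2 · (11.911)²
n ≈ 283.74
Round up to the next whole number: n = 284 per group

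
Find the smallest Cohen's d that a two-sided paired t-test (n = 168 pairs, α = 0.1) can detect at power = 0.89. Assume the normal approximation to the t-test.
d ≈ 0.22

Minimum detectable effect (paired t-test, normal approximation):
d = (z_{α/2} + z_β) / √n
d = (1.645 + 1.227) / √168
d = 2.871 / 12.961
d ≈ 0.22

By Cohen's convention (0.2 small / 0.5 medium / 0.8 large): small effect.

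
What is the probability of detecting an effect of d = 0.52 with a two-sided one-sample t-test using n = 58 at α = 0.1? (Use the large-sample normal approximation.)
Power ≈ 0.99

Power calculation (one-sample t-test, normal approximation):
z_β = d · √n - z_{α/2}
z_β = 0.52 · √58 - 1.645
z_β = 0.52 · 7.616 - 1.645
z_β = 2.315

Power = Φ(z_β) = Φ(2.315) ≈ 0.990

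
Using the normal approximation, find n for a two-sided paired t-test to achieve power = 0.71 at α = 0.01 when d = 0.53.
n = 35 pairs

Sample size formula (paired t-test, normal approximation):
n = ((z_{α/2} + z_β) / d)²

z_{α/2} = 2.576 (for α = 0.01, two-sided)
z_β = 0.553 (for power = 0.71)
d = 0.53

n = ((2.576 + 0.553) / 0.53)²
n = (5.904)²
n ≈ 34.86
Round up to the next whole number: n = 35 pairs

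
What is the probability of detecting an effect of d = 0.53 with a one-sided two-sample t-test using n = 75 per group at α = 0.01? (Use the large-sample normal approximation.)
Power ≈ 0.82

Power calculation (two-sample t-test, normal approximation):
z_β = d · √(n/2) - z_α
z_β = 0.53 · √(75/2) - 2.326
z_β = 0.53 · 6.124 - 2.326
z_β = 0.919

Power = Φ(z_β) = Φ(0.919) ≈ 0.821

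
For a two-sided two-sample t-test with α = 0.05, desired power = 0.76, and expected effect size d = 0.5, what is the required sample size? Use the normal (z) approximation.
n = 57 per group

Sample size formula (two-sample t-test, normal approximation):
n = 2 · ((z_{α/2} + z_β) / d)²

z_{α/2} = 1.960 (for α = 0.05, two-sided)
z_β = 0.706 (for power = 0.76)
d = 0.5

n = 2 · ((1.960 + 0.706) / 0.5)²
n = 2 · (5.332)²
n ≈ 56.86
Round up to the next whole number: n = 57 per group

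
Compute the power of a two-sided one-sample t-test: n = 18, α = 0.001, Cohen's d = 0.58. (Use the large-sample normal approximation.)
Power ≈ 0.20

Power calculation (one-sample t-test, normal approximation):
z_β = d · √n - z_{α/2}
z_β = 0.58 · √18 - 3.291
z_β = 0.58 · 4.243 - 3.291
z_β = -0.830

Power = Φ(z_β) = Φ(-0.830) ≈ 0.203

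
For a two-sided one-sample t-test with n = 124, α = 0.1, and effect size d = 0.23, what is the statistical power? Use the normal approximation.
Power ≈ 0.82

Power calculation (one-sample t-test, normal approximation):
z_β = d · √n - z_{α/2}
z_β = 0.23 · √124 - 1.645
z_β = 0.23 · 11.136 - 1.645
z_β = 0.916

Power = Φ(z_β) = Φ(0.916) ≈ 0.820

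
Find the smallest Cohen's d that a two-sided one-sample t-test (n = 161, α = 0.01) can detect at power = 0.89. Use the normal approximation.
d ≈ 0.30

Minimum detectable effect (one-sample t-test, normal approximation):
d = (z_{α/2} + z_β) / √n
d = (2.576 + 1.227) / √161
d = 3.802 / 12.689
d ≈ 0.30

By Cohen's convention (0.2 small / 0.5 medium / 0.8 large): small effect.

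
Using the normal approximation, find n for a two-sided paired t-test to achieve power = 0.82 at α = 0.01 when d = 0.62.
n = 32 pairs

Sample size formula (paired t-test, normal approximation):
n = ((z_{α/2} + z_β) / d)²

z_{α/2} = 2.576 (for α = 0.01, two-sided)
z_β = 0.915 (for power = 0.82)
d = 0.62

n = ((2.576 + 0.915) / 0.62)²
n = (5.631)²
n ≈ 31.71
Round up to the next whole number: n = 32 pairs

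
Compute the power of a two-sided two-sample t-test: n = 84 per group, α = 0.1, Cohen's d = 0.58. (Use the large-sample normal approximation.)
Power ≈ 0.98

Power calculation (two-sample t-test, normal approximation):
z_β = d · √(n/2) - z_{α/2}
z_β = 0.58 · √(84/2) - 1.645
z_β = 0.58 · 6.481 - 1.645
z_β = 2.114

Power = Φ(z_β) = Φ(2.114) ≈ 0.983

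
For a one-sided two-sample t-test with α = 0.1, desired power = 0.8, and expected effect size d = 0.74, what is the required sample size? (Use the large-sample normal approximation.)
n = 17 per group

Sample size formula (two-sample t-test, normal approximation):
n = 2 · ((z_α + z_β) / d)²

z_α = 1.282 (for α = 0.1, one-sided)
z_β = 0.842 (for power = 0.8)
d = 0.74

n = 2 · ((1.282 + 0.842) / 0.74)²
n = 2 · (2.870)²
n ≈ 16.47
Round up to the next whole number: n = 17 per group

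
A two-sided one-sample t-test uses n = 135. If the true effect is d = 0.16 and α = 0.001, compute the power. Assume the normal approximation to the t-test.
Power ≈ 0.08

Power calculation (one-sample t-test, normal approximation):
z_β = d · √n - z_{α/2}
z_β = 0.16 · √135 - 3.291
z_β = 0.16 · 11.619 - 3.291
z_β = -1.431

Power = Φ(z_β) = Φ(-1.431) ≈ 0.076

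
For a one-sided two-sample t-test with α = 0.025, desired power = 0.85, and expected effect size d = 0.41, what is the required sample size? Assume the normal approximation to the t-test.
n = 107 per group

Sample size formula (two-sample t-test, normal approximation):
n = 2 · ((z_α + z_β) / d)²

z_α = 1.960 (for α = 0.025, one-sided)
z_β = 1.036 (for power = 0.85)
d = 0.41

n = 2 · ((1.960 + 1.036) / 0.41)²
n = 2 · (7.307)²
n ≈ 106.78
Round up to the next whole number: n = 107 per group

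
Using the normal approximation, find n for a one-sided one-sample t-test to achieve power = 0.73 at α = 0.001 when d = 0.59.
n = 40

Sample size formula (one-sample t-test, normal approximation):
n = ((z_α + z_β) / d)²

z_α = 3.090 (for α = 0.001, one-sided)
z_β = 0.613 (for power = 0.73)
d = 0.59

n = ((3.090 + 0.613) / 0.59)²
n = (6.276)²
n ≈ 39.39
Round up to the next whole number: n = 40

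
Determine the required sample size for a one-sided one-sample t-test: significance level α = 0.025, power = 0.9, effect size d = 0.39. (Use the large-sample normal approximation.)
n = 70

Sample size formula (one-sample t-test, normal approximation):
n = ((z_α + z_β) / d)²

z_α = 1.960 (for α = 0.025, one-sided)
z_β = 1.282 (for power = 0.9)
d = 0.39

n = ((1.960 + 1.282) / 0.39)²
n = (8.313)²
n ≈ 69.11
Round up to the next whole number: n = 70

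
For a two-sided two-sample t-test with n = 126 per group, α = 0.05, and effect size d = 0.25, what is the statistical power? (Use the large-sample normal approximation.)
Power ≈ 0.51

Power calculation (two-sample t-test, normal approximation):
z_β = d · √(n/2) - z_{α/2}
z_β = 0.25 · √(126/2) - 1.960
z_β = 0.25 · 7.937 - 1.960
z_β = 0.024

Power = Φ(z_β) = Φ(0.024) ≈ 0.510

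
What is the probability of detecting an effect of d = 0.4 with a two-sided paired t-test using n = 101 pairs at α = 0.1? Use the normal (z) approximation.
Power ≈ 0.99

Power calculation (paired t-test, normal approximation):
z_β = d · √n - z_{α/2}
z_β = 0.4 · √101 - 1.645
z_β = 0.4 · 10.050 - 1.645
z_β = 2.375

Power = Φ(z_β) = Φ(2.375) ≈ 0.991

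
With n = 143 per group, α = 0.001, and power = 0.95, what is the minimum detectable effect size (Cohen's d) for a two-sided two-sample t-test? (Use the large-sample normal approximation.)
d ≈ 0.58

Minimum detectable effect (two-sample t-test, normal approximation):
d = (z_{α/2} + z_β) / √(n/2)
d = (3.291 + 1.645) / √(143/2)
d = 4.935 / 8.456
d ≈ 0.58

By Cohen's convention (0.2 small / 0.5 medium / 0.8 large): medium effect.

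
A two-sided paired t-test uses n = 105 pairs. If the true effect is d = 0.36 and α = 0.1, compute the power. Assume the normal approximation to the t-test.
Power ≈ 0.98

Power calculation (paired t-test, normal approximation):
z_β = d · √n - z_{α/2}
z_β = 0.36 · √105 - 1.645
z_β = 0.36 · 10.247 - 1.645
z_β = 2.044

Power = Φ(z_β) = Φ(2.044) ≈ 0.980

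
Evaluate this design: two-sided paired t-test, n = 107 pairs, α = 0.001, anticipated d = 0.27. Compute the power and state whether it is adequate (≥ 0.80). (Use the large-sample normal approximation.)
Power ≈ 0.31; the study is underpowered (power < 0.80)

Power calculation (paired t-test, normal approximation):
z_β = d · √n - z_{α/2}
z_β = 0.27 · √107 - 3.291
z_β = 0.27 · 10.344 - 3.291
z_β = -0.498

Power = Φ(z_β) = Φ(-0.498) ≈ 0.309

Effect size d = 0.27 is small by Cohen's convention (0.2/0.5/0.8).

Threshold: power ≥ 0.80 is conventionally adequate.
Power ≈ 0.31 → the study is underpowered (power < 0.80).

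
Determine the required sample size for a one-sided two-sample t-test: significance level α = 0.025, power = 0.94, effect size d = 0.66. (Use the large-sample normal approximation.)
n = 57 per group

Sample size formula (two-sample t-test, normal approximation):
n = 2 · ((z_α + z_β) / d)²

z_α = 1.960 (for α = 0.025, one-sided)
z_β = 1.555 (for power = 0.94)
d = 0.66

n = 2 · ((1.960 + 1.555) / 0.66)²
n = 2 · (5.326)²
n ≈ 56.73
Round up to the next whole number: n = 57 per group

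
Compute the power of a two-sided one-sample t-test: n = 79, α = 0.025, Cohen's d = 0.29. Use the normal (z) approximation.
Power ≈ 0.63

Power calculation (one-sample t-test, normal approximation):
z_β = d · √n - z_{α/2}
z_β = 0.29 · √79 - 2.241
z_β = 0.29 · 8.888 - 2.241
z_β = 0.336

Power = Φ(z_β) = Φ(0.336) ≈ 0.632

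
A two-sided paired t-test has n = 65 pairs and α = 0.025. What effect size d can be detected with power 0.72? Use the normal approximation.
d ≈ 0.35

Minimum detectable effect (paired t-test, normal approximation):
d = (z_{α/2} + z_β) / √n
d = (2.241 + 0.583) / √65
d = 2.824 / 8.062
d ≈ 0.35

By Cohen's convention (0.2 small / 0.5 medium / 0.8 large): small effect.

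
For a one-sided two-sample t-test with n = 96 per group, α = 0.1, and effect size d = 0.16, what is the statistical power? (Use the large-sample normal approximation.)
Power ≈ 0.43

Power calculation (two-sample t-test, normal approximation):
z_β = d · √(n/2) - z_α
z_β = 0.16 · √(96/2) - 1.282
z_β = 0.16 · 6.928 - 1.282
z_β = -0.173

Power = Φ(z_β) = Φ(-0.173) ≈ 0.431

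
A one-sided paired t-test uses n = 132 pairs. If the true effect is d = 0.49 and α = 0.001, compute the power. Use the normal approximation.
Power ≈ 0.99

Power calculation (paired t-test, normal approximation):
z_β = d · √n - z_α
z_β = 0.49 · √132 - 3.090
z_β = 0.49 · 11.489 - 3.090
z_β = 2.539

Power = Φ(z_β) = Φ(2.539) ≈ 0.994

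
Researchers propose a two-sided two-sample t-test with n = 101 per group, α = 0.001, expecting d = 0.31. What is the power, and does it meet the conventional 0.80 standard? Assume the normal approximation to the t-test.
Power ≈ 0.14; the study is underpowered (power < 0.80)

Power calculation (two-sample t-test, normal approximation):
z_β = d · √(n/2) - z_{α/2}
z_β = 0.31 · √(101/2) - 3.291
z_β = 0.31 · 7.106 - 3.291
z_β = -1.088

Power = Φ(z_β) = Φ(-1.088) ≈ 0.138

Effect size d = 0.31 is small by Cohen's convention (0.2/0.5/0.8).

Threshold: power ≥ 0.80 is conventionally adequate.
Power ≈ 0.14 → the study is underpowered (power < 0.80).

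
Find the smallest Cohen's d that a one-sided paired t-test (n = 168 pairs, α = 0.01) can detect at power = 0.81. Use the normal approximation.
d ≈ 0.25

Minimum detectable effect (paired t-test, normal approximation):
d = (z_α + z_β) / √n
d = (2.326 + 0.878) / √168
d = 3.204 / 12.961
d ≈ 0.25

By Cohen's convention (0.2 small / 0.5 medium / 0.8 large): small effect.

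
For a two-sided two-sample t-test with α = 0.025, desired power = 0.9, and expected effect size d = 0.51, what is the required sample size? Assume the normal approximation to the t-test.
n = 96 per group

Sample size formula (two-sample t-test, normal approximation):
n = 2 · ((z_{α/2} + z_β) / d)²

z_{α/2} = 2.241 (for α = 0.025, two-sided)
z_β = 1.282 (for power = 0.9)
d = 0.51

n = 2 · ((2.241 + 1.282) / 0.51)²
n = 2 · (6.908)²
n ≈ 95.44
Round up to the next whole number: n = 96 per group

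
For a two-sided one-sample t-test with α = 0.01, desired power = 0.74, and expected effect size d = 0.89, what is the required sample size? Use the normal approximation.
n = 14

Sample size formula (one-sample t-test, normal approximation):
n = ((z_{α/2} + z_β) / d)²

z_{α/2} = 2.576 (for α = 0.01, two-sided)
z_β = 0.643 (for power = 0.74)
d = 0.89

n = ((2.576 + 0.643) / 0.89)²
n = (3.617)²
n ≈ 13.08
Round up to the next whole number: n = 14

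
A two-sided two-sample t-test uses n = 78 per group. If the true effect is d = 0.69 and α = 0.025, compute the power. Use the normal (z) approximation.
Power ≈ 0.98

Power calculation (two-sample t-test, normal approximation):
z_β = d · √(n/2) - z_{α/2}
z_β = 0.69 · √(78/2) - 2.241
z_β = 0.69 · 6.245 - 2.241
z_β = 2.068

Power = Φ(z_β) = Φ(2.068) ≈ 0.981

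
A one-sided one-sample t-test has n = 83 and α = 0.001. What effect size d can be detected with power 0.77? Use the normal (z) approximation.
d ≈ 0.42

Minimum detectable effect (one-sample t-test, normal approximation):
d = (z_α + z_β) / √n
d = (3.090 + 0.739) / √83
d = 3.829 / 9.110
d ≈ 0.42

By Cohen's convention (0.2 small / 0.5 medium / 0.8 large): small effect.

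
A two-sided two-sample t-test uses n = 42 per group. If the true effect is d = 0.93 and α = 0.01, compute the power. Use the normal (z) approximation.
Power ≈ 0.95

Power calculation (two-sample t-test, normal approximation):
z_β = d · √(n/2) - z_{α/2}
z_β = 0.93 · √(42/2) - 2.576
z_β = 0.93 · 4.583 - 2.576
z_β = 1.686

Power = Φ(z_β) = Φ(1.686) ≈ 0.954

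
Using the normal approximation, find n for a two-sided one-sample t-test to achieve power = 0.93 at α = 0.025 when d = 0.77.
n = 24

Sample size formula (one-sample t-test, normal approximation):
n = ((z_{α/2} + z_β) / d)²

z_{α/2} = 2.241 (for α = 0.025, two-sided)
z_β = 1.476 (for power = 0.93)
d = 0.77

n = ((2.241 + 1.476) / 0.77)²
n = (4.827)²
n ≈ 23.30
Round up to the next whole number: n = 24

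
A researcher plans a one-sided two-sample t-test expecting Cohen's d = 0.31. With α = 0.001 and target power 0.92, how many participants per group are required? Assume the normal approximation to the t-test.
n = 421 per group

Sample size formula (two-sample t-test, normal approximation):
n = 2 · ((z_α + z_β) / d)²

z_α = 3.090 (for α = 0.001, one-sided)
z_β = 1.405 (for power = 0.92)
d = 0.31

n = 2 · ((3.090 + 1.405) / 0.31)²
n = 2 · (14.500)²
n ≈ 420.50
Round up to the next whole number: n = 421 per group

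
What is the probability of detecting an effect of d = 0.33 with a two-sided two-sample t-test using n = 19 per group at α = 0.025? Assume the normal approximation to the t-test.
Power ≈ 0.11

Power calculation (two-sample t-test, normal approximation):
z_β = d · √(n/2) - z_{α/2}
z_β = 0.33 · √(19/2) - 2.241
z_β = 0.33 · 3.082 - 2.241
z_β = -1.224

Power = Φ(z_β) = Φ(-1.224) ≈ 0.110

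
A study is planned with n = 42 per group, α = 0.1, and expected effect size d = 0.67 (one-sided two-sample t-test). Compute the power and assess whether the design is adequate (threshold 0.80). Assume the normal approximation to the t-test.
Power ≈ 0.96; the study is adequately powered (power ≥ 0.80)

Power calculation (two-sample t-test, normal approximation):
z_β = d · √(n/2) - z_α
z_β = 0.67 · √(42/2) - 1.282
z_β = 0.67 · 4.583 - 1.282
z_β = 1.789

Power = Φ(z_β) = Φ(1.789) ≈ 0.963

Effect size d = 0.67 is medium by Cohen's convention (0.2/0.5/0.8).

Threshold: power ≥ 0.80 is conventionally adequate.
Power ≈ 0.96 → the study is adequately powered (power ≥ 0.80).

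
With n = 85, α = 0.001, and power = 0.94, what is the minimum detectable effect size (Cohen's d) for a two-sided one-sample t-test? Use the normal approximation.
d ≈ 0.53

Minimum detectable effect (one-sample t-test, normal approximation):
d = (z_{α/2} + z_β) / √n
d = (3.291 + 1.555) / √85
d = 4.845 / 9.220
d ≈ 0.53

By Cohen's convention (0.2 small / 0.5 medium / 0.8 large): medium effect.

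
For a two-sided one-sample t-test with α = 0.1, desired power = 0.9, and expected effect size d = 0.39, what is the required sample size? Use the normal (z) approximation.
n = 57

Sample size formula (one-sample t-test, normal approximation):
n = ((z_{α/2} + z_β) / d)²

z_{α/2} = 1.645 (for α = 0.1, two-sided)
z_β = 1.282 (for power = 0.9)
d = 0.39

n = ((1.645 + 1.282) / 0.39)²
n = (7.505)²
n ≈ 56.33
Round up to the next whole number: n = 57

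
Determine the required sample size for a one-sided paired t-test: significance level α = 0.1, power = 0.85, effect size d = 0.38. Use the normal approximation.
n = 38 pairs

Sample size formula (paired t-test, normal approximation):
n = ((z_α + z_β) / d)²

z_α = 1.282 (for α = 0.1, one-sided)
z_β = 1.036 (for power = 0.85)
d = 0.38

n = ((1.282 + 1.036) / 0.38)²
n = (6.100)²
n ≈ 37.21
Round up to the next whole number: n = 38 pairs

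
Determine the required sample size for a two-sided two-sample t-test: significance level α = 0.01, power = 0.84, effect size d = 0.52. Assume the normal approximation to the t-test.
n = 95 per group

Sample size formula (two-sample t-test, normal approximation):
n = 2 · ((z_{α/2} + z_β) / d)²

z_{α/2} = 2.576 (for α = 0.01, two-sided)
z_β = 0.994 (for power = 0.84)
d = 0.52

n = 2 · ((2.576 + 0.994) / 0.52)²
n = 2 · (6.865)²
n ≈ 94.26
Round up to the next whole number: n = 95 per group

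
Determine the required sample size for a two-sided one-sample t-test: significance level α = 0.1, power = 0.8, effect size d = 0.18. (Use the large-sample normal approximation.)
n = 191

Sample size formula (one-sample t-test, normal approximation):
n = ((z_{α/2} + z_β) / d)²

z_{α/2} = 1.645 (for α = 0.1, two-sided)
z_β = 0.842 (for power = 0.8)
d = 0.18

n = ((1.645 + 0.842) / 0.18)²
n = (13.817)²
n ≈ 190.91
Round up to the next whole number: n = 191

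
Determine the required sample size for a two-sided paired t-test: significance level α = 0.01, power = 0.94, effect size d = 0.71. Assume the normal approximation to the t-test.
n = 34 pairs

Sample size formula (paired t-test, normal approximation):
n = ((z_{α/2} + z_β) / d)²

z_{α/2} = 2.576 (for α = 0.01, two-sided)
z_β = 1.555 (for power = 0.94)
d = 0.71

n = ((2.576 + 1.555) / 0.71)²
n = (5.818)²
n ≈ 33.85
Round up to the next whole number: n = 34 pairs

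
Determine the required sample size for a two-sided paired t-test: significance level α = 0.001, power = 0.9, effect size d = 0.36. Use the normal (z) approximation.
n = 162 pairs

Sample size formula (paired t-test, normal approximation):
n = ((z_{α/2} + z_β) / d)²

z_{α/2} = 3.291 (for α = 0.001, two-sided)
z_β = 1.282 (for power = 0.9)
d = 0.36

n = ((3.291 + 1.282) / 0.36)²
n = (12.703)²
n ≈ 161.37
Round up to the next whole number: n = 162 pairs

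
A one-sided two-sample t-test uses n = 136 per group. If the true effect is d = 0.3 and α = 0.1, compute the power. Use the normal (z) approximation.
Power ≈ 0.88

Power calculation (two-sample t-test, normal approximation):
z_β = d · √(n/2) - z_α
z_β = 0.3 · √(136/2) - 1.282
z_β = 0.3 · 8.246 - 1.282
z_β = 1.192

Power = Φ(z_β) = Φ(1.192) ≈ 0.883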